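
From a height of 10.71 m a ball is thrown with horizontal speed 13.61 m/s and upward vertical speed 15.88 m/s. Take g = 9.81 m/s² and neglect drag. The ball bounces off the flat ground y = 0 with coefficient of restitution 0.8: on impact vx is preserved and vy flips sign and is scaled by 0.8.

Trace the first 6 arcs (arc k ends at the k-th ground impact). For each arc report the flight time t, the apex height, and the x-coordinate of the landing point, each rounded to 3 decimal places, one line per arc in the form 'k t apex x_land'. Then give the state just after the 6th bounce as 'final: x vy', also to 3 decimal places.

1 3.811 23.563 51.861
2 3.507 15.080 99.589
3 2.805 9.651 137.772
4 2.244 6.177 168.318
5 1.795 3.953 192.754
6 1.436 2.530 212.304
final: 212.304 5.636

Arc 1: start y=10.710, vy=15.880 → t=3.811, apex=23.563, x_land=51.861, impact vy=-21.501
  bounce: vy ← 0.8·21.501 = 17.201
Arc 2: start y=0.000, vy=17.201 → t=3.507, apex=15.080, x_land=99.589, impact vy=-17.201
  bounce: vy ← 0.8·17.201 = 13.761
Arc 3: start y=0.000, vy=13.761 → t=2.805, apex=9.651, x_land=137.772, impact vy=-13.761
  bounce: vy ← 0.8·13.761 = 11.009
Arc 4: start y=0.000, vy=11.009 → t=2.244, apex=6.177, x_land=168.318, impact vy=-11.009
  bounce: vy ← 0.8·11.009 = 8.807
Arc 5: start y=0.000, vy=8.807 → t=1.795, apex=3.953, x_land=192.754, impact vy=-8.807
  bounce: vy ← 0.8·8.807 = 7.046
Arc 6: start y=0.000, vy=7.046 → t=1.436, apex=2.530, x_land=212.304, impact vy=-7.046
  bounce: vy ← 0.8·7.046 = 5.636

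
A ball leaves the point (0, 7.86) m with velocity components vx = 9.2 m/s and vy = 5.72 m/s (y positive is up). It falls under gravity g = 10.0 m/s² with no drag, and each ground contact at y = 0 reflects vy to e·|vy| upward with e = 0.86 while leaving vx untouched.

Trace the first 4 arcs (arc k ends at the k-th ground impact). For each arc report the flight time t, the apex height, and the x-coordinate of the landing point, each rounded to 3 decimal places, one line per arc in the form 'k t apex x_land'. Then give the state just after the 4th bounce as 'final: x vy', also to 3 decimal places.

1 1.950 9.496 17.941
2 2.370 7.023 39.748
3 2.038 5.194 58.502
4 1.753 3.842 74.631
final: 74.631 7.538

Arc 1: start y=7.860, vy=5.720 → t=1.950, apex=9.496, x_land=17.941, impact vy=-13.781
  bounce: vy ← 0.86·13.781 = 11.852
Arc 2: start y=0.000, vy=11.852 → t=2.370, apex=7.023, x_land=39.748, impact vy=-11.852
  bounce: vy ← 0.86·11.852 = 10.192
Arc 3: start y=0.000, vy=10.192 → t=2.038, apex=5.194, x_land=58.502, impact vy=-10.192
  bounce: vy ← 0.86·10.192 = 8.766
Arc 4: start y=0.000, vy=8.766 → t=1.753, apex=3.842, x_land=74.631, impact vy=-8.766
  bounce: vy ← 0.86·8.766 = 7.538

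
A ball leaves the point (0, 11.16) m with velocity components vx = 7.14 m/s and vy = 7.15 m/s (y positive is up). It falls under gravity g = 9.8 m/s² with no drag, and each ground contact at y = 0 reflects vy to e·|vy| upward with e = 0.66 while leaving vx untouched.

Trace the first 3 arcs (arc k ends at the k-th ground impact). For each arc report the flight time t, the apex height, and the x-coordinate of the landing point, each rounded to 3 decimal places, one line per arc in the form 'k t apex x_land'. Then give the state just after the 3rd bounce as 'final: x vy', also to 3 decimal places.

Arc 1: start y=11.160, vy=7.150 → t=2.406, apex=13.768, x_land=17.178, impact vy=-16.427
  bounce: vy ← 0.66·16.427 = 10.842
Arc 2: start y=0.000, vy=10.842 → t=2.213, apex=5.997, x_land=32.976, impact vy=-10.842
  bounce: vy ← 0.66·10.842 = 7.156
Arc 3: start y=0.000, vy=7.156 → t=1.460, apex=2.612, x_land=43.403, impact vy=-7.156
  bounce: vy ← 0.66·7.156 = 4.723

1 2.406 13.768 17.178
2 2.213 5.997 32.976
3 1.460 2.612 43.403
final: 43.403 4.723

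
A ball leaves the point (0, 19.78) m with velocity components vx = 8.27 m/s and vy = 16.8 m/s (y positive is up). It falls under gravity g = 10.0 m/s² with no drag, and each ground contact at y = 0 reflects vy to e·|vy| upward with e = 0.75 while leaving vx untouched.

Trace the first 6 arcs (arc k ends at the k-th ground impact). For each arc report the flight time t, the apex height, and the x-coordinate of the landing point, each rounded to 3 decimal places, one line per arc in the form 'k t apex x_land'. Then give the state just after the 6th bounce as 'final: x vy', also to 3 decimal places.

1 4.284 33.892 35.425
2 3.905 19.064 67.722
3 2.929 10.724 91.944
4 2.197 6.032 110.111
5 1.648 3.393 123.737
6 1.236 1.909 133.956
final: 133.956 4.634

Arc 1: start y=19.780, vy=16.800 → t=4.284, apex=33.892, x_land=35.425, impact vy=-26.035
  bounce: vy ← 0.75·26.035 = 19.527
Arc 2: start y=0.000, vy=19.527 → t=3.905, apex=19.064, x_land=67.722, impact vy=-19.527
  bounce: vy ← 0.75·19.527 = 14.645
Arc 3: start y=0.000, vy=14.645 → t=2.929, apex=10.724, x_land=91.944, impact vy=-14.645
  bounce: vy ← 0.75·14.645 = 10.984
Arc 4: start y=0.000, vy=10.984 → t=2.197, apex=6.032, x_land=110.111, impact vy=-10.984
  bounce: vy ← 0.75·10.984 = 8.238
Arc 5: start y=0.000, vy=8.238 → t=1.648, apex=3.393, x_land=123.737, impact vy=-8.238
  bounce: vy ← 0.75·8.238 = 6.178
Arc 6: start y=0.000, vy=6.178 → t=1.236, apex=1.909, x_land=133.956, impact vy=-6.178
  bounce: vy ← 0.75·6.178 = 4.634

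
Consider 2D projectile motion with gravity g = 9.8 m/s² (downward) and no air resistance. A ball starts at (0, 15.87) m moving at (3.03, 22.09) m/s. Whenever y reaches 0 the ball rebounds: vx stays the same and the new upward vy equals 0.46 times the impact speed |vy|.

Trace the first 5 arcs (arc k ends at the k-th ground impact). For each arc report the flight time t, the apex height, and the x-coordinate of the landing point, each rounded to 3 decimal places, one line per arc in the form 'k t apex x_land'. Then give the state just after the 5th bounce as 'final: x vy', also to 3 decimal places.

1 5.138 40.766 15.570
2 2.654 8.626 23.610
3 1.221 1.825 27.309
4 0.562 0.386 29.010
5 0.258 0.082 29.793
final: 29.793 0.582

Arc 1: start y=15.870, vy=22.090 → t=5.138, apex=40.766, x_land=15.570, impact vy=-28.267
  bounce: vy ← 0.46·28.267 = 13.003
Arc 2: start y=0.000, vy=13.003 → t=2.654, apex=8.626, x_land=23.610, impact vy=-13.003
  bounce: vy ← 0.46·13.003 = 5.981
Arc 3: start y=0.000, vy=5.981 → t=1.221, apex=1.825, x_land=27.309, impact vy=-5.981
  bounce: vy ← 0.46·5.981 = 2.751
Arc 4: start y=0.000, vy=2.751 → t=0.562, apex=0.386, x_land=29.010, impact vy=-2.751
  bounce: vy ← 0.46·2.751 = 1.266
Arc 5: start y=0.000, vy=1.266 → t=0.258, apex=0.082, x_land=29.793, impact vy=-1.266
  bounce: vy ← 0.46·1.266 = 0.582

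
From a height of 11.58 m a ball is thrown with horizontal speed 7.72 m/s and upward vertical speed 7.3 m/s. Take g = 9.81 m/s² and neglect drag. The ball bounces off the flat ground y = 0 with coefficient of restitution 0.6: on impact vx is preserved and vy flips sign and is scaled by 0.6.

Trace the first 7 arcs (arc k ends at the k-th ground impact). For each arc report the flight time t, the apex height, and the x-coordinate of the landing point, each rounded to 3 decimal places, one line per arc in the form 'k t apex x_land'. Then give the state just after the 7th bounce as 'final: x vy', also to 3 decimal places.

1 2.451 14.296 18.924
2 2.049 5.147 34.740
3 1.229 1.853 44.230
4 0.738 0.667 49.923
5 0.443 0.240 53.339
6 0.266 0.086 55.389
7 0.159 0.031 56.619
final: 56.619 0.469

Arc 1: start y=11.580, vy=7.300 → t=2.451, apex=14.296, x_land=18.924, impact vy=-16.748
  bounce: vy ← 0.6·16.748 = 10.049
Arc 2: start y=0.000, vy=10.049 → t=2.049, apex=5.147, x_land=34.740, impact vy=-10.049
  bounce: vy ← 0.6·10.049 = 6.029
Arc 3: start y=0.000, vy=6.029 → t=1.229, apex=1.853, x_land=44.230, impact vy=-6.029
  bounce: vy ← 0.6·6.029 = 3.618
Arc 4: start y=0.000, vy=3.618 → t=0.738, apex=0.667, x_land=49.923, impact vy=-3.618
  bounce: vy ← 0.6·3.618 = 2.171
Arc 5: start y=0.000, vy=2.171 → t=0.443, apex=0.240, x_land=53.339, impact vy=-2.171
  bounce: vy ← 0.6·2.171 = 1.302
Arc 6: start y=0.000, vy=1.302 → t=0.266, apex=0.086, x_land=55.389, impact vy=-1.302
  bounce: vy ← 0.6·1.302 = 0.781
Arc 7: start y=0.000, vy=0.781 → t=0.159, apex=0.031, x_land=56.619, impact vy=-0.781
  bounce: vy ← 0.6·0.781 = 0.469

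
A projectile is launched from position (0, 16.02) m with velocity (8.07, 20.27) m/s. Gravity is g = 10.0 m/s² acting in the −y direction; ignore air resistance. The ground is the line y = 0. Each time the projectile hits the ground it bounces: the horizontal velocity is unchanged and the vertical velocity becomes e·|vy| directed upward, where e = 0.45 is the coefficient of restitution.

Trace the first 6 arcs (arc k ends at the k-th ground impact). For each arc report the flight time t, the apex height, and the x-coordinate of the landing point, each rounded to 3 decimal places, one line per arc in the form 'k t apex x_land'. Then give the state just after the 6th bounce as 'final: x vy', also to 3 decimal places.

Arc 1: start y=16.020, vy=20.270 → t=4.731, apex=36.564, x_land=38.181, impact vy=-27.042
  bounce: vy ← 0.45·27.042 = 12.169
Arc 2: start y=0.000, vy=12.169 → t=2.434, apex=7.404, x_land=57.821, impact vy=-12.169
  bounce: vy ← 0.45·12.169 = 5.476
Arc 3: start y=0.000, vy=5.476 → t=1.095, apex=1.499, x_land=66.660, impact vy=-5.476
  bounce: vy ← 0.45·5.476 = 2.464
Arc 4: start y=0.000, vy=2.464 → t=0.493, apex=0.304, x_land=70.637, impact vy=-2.464
  bounce: vy ← 0.45·2.464 = 1.109
Arc 5: start y=0.000, vy=1.109 → t=0.222, apex=0.061, x_land=72.427, impact vy=-1.109
  bounce: vy ← 0.45·1.109 = 0.499
Arc 6: start y=0.000, vy=0.499 → t=0.100, apex=0.012, x_land=73.232, impact vy=-0.499
  bounce: vy ← 0.45·0.499 = 0.225

1 4.731 36.564 38.181
2 2.434 7.404 57.821
3 1.095 1.499 66.660
4 0.493 0.304 70.637
5 0.222 0.061 72.427
6 0.100 0.012 73.232
final: 73.232 0.225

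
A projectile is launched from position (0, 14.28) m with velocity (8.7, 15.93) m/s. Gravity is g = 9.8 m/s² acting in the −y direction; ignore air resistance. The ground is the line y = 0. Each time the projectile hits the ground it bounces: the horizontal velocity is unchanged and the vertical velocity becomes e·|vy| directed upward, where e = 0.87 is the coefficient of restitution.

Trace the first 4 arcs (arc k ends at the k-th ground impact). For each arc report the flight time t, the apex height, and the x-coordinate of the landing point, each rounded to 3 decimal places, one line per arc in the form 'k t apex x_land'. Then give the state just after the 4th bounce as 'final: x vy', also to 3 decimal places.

1 3.983 27.227 34.650
2 4.102 20.608 70.334
3 3.568 15.598 101.379
4 3.104 11.806 128.388
final: 128.388 13.234

Arc 1: start y=14.280, vy=15.930 → t=3.983, apex=27.227, x_land=34.650, impact vy=-23.101
  bounce: vy ← 0.87·23.101 = 20.098
Arc 2: start y=0.000, vy=20.098 → t=4.102, apex=20.608, x_land=70.334, impact vy=-20.098
  bounce: vy ← 0.87·20.098 = 17.485
Arc 3: start y=0.000, vy=17.485 → t=3.568, apex=15.598, x_land=101.379, impact vy=-17.485
  bounce: vy ← 0.87·17.485 = 15.212
Arc 4: start y=0.000, vy=15.212 → t=3.104, apex=11.806, x_land=128.388, impact vy=-15.212
  bounce: vy ← 0.87·15.212 = 13.234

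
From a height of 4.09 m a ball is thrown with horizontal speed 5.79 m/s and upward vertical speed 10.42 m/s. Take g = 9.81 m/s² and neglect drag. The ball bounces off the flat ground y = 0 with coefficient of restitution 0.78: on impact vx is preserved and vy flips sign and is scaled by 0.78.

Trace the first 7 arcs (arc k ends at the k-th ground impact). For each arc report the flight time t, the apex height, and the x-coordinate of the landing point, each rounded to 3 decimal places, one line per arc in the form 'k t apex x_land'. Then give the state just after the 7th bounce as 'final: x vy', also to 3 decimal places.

1 2.463 9.624 14.260
2 2.185 5.855 26.912
3 1.704 3.562 36.781
4 1.329 2.167 44.478
5 1.037 1.319 50.483
6 0.809 0.802 55.166
7 0.631 0.488 58.819
final: 58.819 2.414

Arc 1: start y=4.090, vy=10.420 → t=2.463, apex=9.624, x_land=14.260, impact vy=-13.741
  bounce: vy ← 0.78·13.741 = 10.718
Arc 2: start y=0.000, vy=10.718 → t=2.185, apex=5.855, x_land=26.912, impact vy=-10.718
  bounce: vy ← 0.78·10.718 = 8.360
Arc 3: start y=0.000, vy=8.360 → t=1.704, apex=3.562, x_land=36.781, impact vy=-8.360
  bounce: vy ← 0.78·8.360 = 6.521
Arc 4: start y=0.000, vy=6.521 → t=1.329, apex=2.167, x_land=44.478, impact vy=-6.521
  bounce: vy ← 0.78·6.521 = 5.086
Arc 5: start y=0.000, vy=5.086 → t=1.037, apex=1.319, x_land=50.483, impact vy=-5.086
  bounce: vy ← 0.78·5.086 = 3.967
Arc 6: start y=0.000, vy=3.967 → t=0.809, apex=0.802, x_land=55.166, impact vy=-3.967
  bounce: vy ← 0.78·3.967 = 3.095
Arc 7: start y=0.000, vy=3.095 → t=0.631, apex=0.488, x_land=58.819, impact vy=-3.095
  bounce: vy ← 0.78·3.095 = 2.414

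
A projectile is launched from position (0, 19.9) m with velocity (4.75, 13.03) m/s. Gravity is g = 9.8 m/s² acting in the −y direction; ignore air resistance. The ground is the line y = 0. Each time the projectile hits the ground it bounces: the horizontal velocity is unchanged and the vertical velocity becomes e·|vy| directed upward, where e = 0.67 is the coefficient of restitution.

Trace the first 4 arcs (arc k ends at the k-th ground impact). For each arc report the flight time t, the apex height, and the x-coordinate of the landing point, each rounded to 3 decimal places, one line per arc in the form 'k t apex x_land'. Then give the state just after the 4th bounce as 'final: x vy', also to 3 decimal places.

1 3.744 28.562 17.784
2 3.235 12.822 33.151
3 2.168 5.756 43.447
4 1.452 2.584 50.345
final: 50.345 4.768

Arc 1: start y=19.900, vy=13.030 → t=3.744, apex=28.562, x_land=17.784, impact vy=-23.661
  bounce: vy ← 0.67·23.661 = 15.853
Arc 2: start y=0.000, vy=15.853 → t=3.235, apex=12.822, x_land=33.151, impact vy=-15.853
  bounce: vy ← 0.67·15.853 = 10.621
Arc 3: start y=0.000, vy=10.621 → t=2.168, apex=5.756, x_land=43.447, impact vy=-10.621
  bounce: vy ← 0.67·10.621 = 7.116
Arc 4: start y=0.000, vy=7.116 → t=1.452, apex=2.584, x_land=50.345, impact vy=-7.116
  bounce: vy ← 0.67·7.116 = 4.768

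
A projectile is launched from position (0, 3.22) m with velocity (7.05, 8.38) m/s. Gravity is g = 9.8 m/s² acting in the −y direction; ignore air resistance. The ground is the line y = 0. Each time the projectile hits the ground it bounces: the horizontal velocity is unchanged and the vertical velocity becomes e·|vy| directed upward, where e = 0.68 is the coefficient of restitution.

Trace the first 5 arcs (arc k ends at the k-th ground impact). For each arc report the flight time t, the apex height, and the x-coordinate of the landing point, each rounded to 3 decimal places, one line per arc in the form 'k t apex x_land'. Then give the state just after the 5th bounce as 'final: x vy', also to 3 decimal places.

Arc 1: start y=3.220, vy=8.380 → t=2.033, apex=6.803, x_land=14.335, impact vy=-11.547
  bounce: vy ← 0.68·11.547 = 7.852
Arc 2: start y=0.000, vy=7.852 → t=1.602, apex=3.146, x_land=25.633, impact vy=-7.852
  bounce: vy ← 0.68·7.852 = 5.339
Arc 3: start y=0.000, vy=5.339 → t=1.090, apex=1.455, x_land=33.315, impact vy=-5.339
  bounce: vy ← 0.68·5.339 = 3.631
Arc 4: start y=0.000, vy=3.631 → t=0.741, apex=0.673, x_land=38.539, impact vy=-3.631
  bounce: vy ← 0.68·3.631 = 2.469
Arc 5: start y=0.000, vy=2.469 → t=0.504, apex=0.311, x_land=42.091, impact vy=-2.469
  bounce: vy ← 0.68·2.469 = 1.679

1 2.033 6.803 14.335
2 1.602 3.146 25.633
3 1.090 1.455 33.315
4 0.741 0.673 38.539
5 0.504 0.311 42.091
final: 42.091 1.679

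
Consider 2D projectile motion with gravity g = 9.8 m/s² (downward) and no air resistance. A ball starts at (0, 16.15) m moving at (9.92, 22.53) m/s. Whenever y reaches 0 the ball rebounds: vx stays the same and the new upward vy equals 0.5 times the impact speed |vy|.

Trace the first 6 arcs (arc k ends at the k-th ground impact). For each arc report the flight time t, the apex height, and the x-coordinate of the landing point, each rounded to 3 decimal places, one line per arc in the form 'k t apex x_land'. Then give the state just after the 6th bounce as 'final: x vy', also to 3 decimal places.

1 5.228 42.048 51.865
2 2.929 10.512 80.925
3 1.465 2.628 95.454
4 0.732 0.657 102.719
5 0.366 0.164 106.352
6 0.183 0.041 108.168
final: 108.168 0.449

Arc 1: start y=16.150, vy=22.530 → t=5.228, apex=42.048, x_land=51.865, impact vy=-28.708
  bounce: vy ← 0.5·28.708 = 14.354
Arc 2: start y=0.000, vy=14.354 → t=2.929, apex=10.512, x_land=80.925, impact vy=-14.354
  bounce: vy ← 0.5·14.354 = 7.177
Arc 3: start y=0.000, vy=7.177 → t=1.465, apex=2.628, x_land=95.454, impact vy=-7.177
  bounce: vy ← 0.5·7.177 = 3.588
Arc 4: start y=0.000, vy=3.588 → t=0.732, apex=0.657, x_land=102.719, impact vy=-3.588
  bounce: vy ← 0.5·3.588 = 1.794
Arc 5: start y=0.000, vy=1.794 → t=0.366, apex=0.164, x_land=106.352, impact vy=-1.794
  bounce: vy ← 0.5·1.794 = 0.897
Arc 6: start y=0.000, vy=0.897 → t=0.183, apex=0.041, x_land=108.168, impact vy=-0.897
  bounce: vy ← 0.5·0.897 = 0.449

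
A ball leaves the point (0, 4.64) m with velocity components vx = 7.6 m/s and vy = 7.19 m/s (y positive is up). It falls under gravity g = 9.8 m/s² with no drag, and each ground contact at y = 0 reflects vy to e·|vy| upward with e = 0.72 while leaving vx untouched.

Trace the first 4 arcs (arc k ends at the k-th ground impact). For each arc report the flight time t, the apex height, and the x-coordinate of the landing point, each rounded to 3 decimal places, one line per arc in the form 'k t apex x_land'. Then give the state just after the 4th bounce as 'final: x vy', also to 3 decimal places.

Arc 1: start y=4.640, vy=7.190 → t=1.952, apex=7.278, x_land=14.838, impact vy=-11.943
  bounce: vy ← 0.72·11.943 = 8.599
Arc 2: start y=0.000, vy=8.599 → t=1.755, apex=3.773, x_land=28.175, impact vy=-8.599
  bounce: vy ← 0.72·8.599 = 6.191
Arc 3: start y=0.000, vy=6.191 → t=1.264, apex=1.956, x_land=37.778, impact vy=-6.191
  bounce: vy ← 0.72·6.191 = 4.458
Arc 4: start y=0.000, vy=4.458 → t=0.910, apex=1.014, x_land=44.692, impact vy=-4.458
  bounce: vy ← 0.72·4.458 = 3.210

1 1.952 7.278 14.838
2 1.755 3.773 28.175
3 1.264 1.956 37.778
4 0.910 1.014 44.692
final: 44.692 3.210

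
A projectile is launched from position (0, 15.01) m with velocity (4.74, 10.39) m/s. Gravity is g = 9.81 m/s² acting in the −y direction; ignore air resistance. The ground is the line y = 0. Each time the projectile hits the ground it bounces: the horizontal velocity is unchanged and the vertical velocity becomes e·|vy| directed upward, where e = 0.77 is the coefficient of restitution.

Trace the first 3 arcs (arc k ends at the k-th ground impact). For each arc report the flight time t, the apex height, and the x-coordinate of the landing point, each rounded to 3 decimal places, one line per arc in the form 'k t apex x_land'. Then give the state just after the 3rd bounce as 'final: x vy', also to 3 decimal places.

1 3.104 20.512 14.713
2 3.149 12.162 29.641
3 2.425 7.211 41.135
final: 41.135 9.159

Arc 1: start y=15.010, vy=10.390 → t=3.104, apex=20.512, x_land=14.713, impact vy=-20.061
  bounce: vy ← 0.77·20.061 = 15.447
Arc 2: start y=0.000, vy=15.447 → t=3.149, apex=12.162, x_land=29.641, impact vy=-15.447
  bounce: vy ← 0.77·15.447 = 11.894
Arc 3: start y=0.000, vy=11.894 → t=2.425, apex=7.211, x_land=41.135, impact vy=-11.894
  bounce: vy ← 0.77·11.894 = 9.159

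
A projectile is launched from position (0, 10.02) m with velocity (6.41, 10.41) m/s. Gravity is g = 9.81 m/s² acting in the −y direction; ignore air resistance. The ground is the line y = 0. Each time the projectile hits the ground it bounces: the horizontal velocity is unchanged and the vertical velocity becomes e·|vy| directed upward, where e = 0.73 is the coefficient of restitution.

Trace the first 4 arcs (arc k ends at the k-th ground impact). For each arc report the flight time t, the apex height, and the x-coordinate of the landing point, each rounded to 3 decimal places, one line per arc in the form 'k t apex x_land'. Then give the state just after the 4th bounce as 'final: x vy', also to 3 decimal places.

Arc 1: start y=10.020, vy=10.410 → t=2.841, apex=15.543, x_land=18.213, impact vy=-17.463
  bounce: vy ← 0.73·17.463 = 12.748
Arc 2: start y=0.000, vy=12.748 → t=2.599, apex=8.283, x_land=34.872, impact vy=-12.748
  bounce: vy ← 0.73·12.748 = 9.306
Arc 3: start y=0.000, vy=9.306 → t=1.897, apex=4.414, x_land=47.034, impact vy=-9.306
  bounce: vy ← 0.73·9.306 = 6.793
Arc 4: start y=0.000, vy=6.793 → t=1.385, apex=2.352, x_land=55.912, impact vy=-6.793
  bounce: vy ← 0.73·6.793 = 4.959

1 2.841 15.543 18.213
2 2.599 8.283 34.872
3 1.897 4.414 47.034
4 1.385 2.352 55.912
final: 55.912 4.959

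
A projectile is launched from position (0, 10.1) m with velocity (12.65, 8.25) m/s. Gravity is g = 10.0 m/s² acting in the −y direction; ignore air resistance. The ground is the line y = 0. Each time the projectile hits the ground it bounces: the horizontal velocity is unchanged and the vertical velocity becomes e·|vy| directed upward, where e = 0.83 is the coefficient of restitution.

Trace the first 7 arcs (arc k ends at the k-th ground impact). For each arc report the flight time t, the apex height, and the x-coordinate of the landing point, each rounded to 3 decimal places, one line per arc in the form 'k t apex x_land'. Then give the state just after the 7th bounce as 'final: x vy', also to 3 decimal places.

Arc 1: start y=10.100, vy=8.250 → t=2.468, apex=13.503, x_land=31.225, impact vy=-16.434
  bounce: vy ← 0.83·16.434 = 13.640
Arc 2: start y=0.000, vy=13.640 → t=2.728, apex=9.302, x_land=65.734, impact vy=-13.640
  bounce: vy ← 0.83·13.640 = 11.321
Arc 3: start y=0.000, vy=11.321 → t=2.264, apex=6.408, x_land=94.376, impact vy=-11.321
  bounce: vy ← 0.83·11.321 = 9.397
Arc 4: start y=0.000, vy=9.397 → t=1.879, apex=4.415, x_land=118.149, impact vy=-9.397
  bounce: vy ← 0.83·9.397 = 7.799
Arc 5: start y=0.000, vy=7.799 → t=1.560, apex=3.041, x_land=137.881, impact vy=-7.799
  bounce: vy ← 0.83·7.799 = 6.473
Arc 6: start y=0.000, vy=6.473 → t=1.295, apex=2.095, x_land=154.258, impact vy=-6.473
  bounce: vy ← 0.83·6.473 = 5.373
Arc 7: start y=0.000, vy=5.373 → t=1.075, apex=1.443, x_land=167.851, impact vy=-5.373
  bounce: vy ← 0.83·5.373 = 4.459

1 2.468 13.503 31.225
2 2.728 9.302 65.734
3 2.264 6.408 94.376
4 1.879 4.415 118.149
5 1.560 3.041 137.881
6 1.295 2.095 154.258
7 1.075 1.443 167.851
final: 167.851 4.459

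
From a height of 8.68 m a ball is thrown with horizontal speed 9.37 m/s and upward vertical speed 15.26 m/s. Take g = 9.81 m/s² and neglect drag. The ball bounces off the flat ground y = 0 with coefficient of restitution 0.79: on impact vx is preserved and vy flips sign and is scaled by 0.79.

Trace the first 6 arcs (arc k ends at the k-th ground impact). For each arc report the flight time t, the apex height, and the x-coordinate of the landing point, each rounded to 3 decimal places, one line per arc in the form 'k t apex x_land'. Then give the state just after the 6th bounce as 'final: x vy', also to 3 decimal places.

1 3.602 20.549 33.754
2 3.234 12.825 64.056
3 2.555 8.004 87.995
4 2.018 4.995 106.906
5 1.594 3.117 121.846
6 1.260 1.946 133.649
final: 133.649 4.881

Arc 1: start y=8.680, vy=15.260 → t=3.602, apex=20.549, x_land=33.754, impact vy=-20.079
  bounce: vy ← 0.79·20.079 = 15.862
Arc 2: start y=0.000, vy=15.862 → t=3.234, apex=12.825, x_land=64.056, impact vy=-15.862
  bounce: vy ← 0.79·15.862 = 12.531
Arc 3: start y=0.000, vy=12.531 → t=2.555, apex=8.004, x_land=87.995, impact vy=-12.531
  bounce: vy ← 0.79·12.531 = 9.900
Arc 4: start y=0.000, vy=9.900 → t=2.018, apex=4.995, x_land=106.906, impact vy=-9.900
  bounce: vy ← 0.79·9.900 = 7.821
Arc 5: start y=0.000, vy=7.821 → t=1.594, apex=3.117, x_land=121.846, impact vy=-7.821
  bounce: vy ← 0.79·7.821 = 6.178
Arc 6: start y=0.000, vy=6.178 → t=1.260, apex=1.946, x_land=133.649, impact vy=-6.178
  bounce: vy ← 0.79·6.178 = 4.881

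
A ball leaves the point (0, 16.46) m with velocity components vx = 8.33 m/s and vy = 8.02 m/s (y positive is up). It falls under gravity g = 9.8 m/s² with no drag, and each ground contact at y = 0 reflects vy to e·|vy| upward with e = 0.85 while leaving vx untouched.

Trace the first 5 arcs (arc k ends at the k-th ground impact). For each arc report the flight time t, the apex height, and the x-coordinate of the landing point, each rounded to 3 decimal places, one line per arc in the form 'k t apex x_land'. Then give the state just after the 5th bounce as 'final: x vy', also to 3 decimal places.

Arc 1: start y=16.460, vy=8.020 → t=2.826, apex=19.742, x_land=23.537, impact vy=-19.671
  bounce: vy ← 0.85·19.671 = 16.720
Arc 2: start y=0.000, vy=16.720 → t=3.412, apex=14.263, x_land=51.961, impact vy=-16.720
  bounce: vy ← 0.85·16.720 = 14.212
Arc 3: start y=0.000, vy=14.212 → t=2.900, apex=10.305, x_land=76.122, impact vy=-14.212
  bounce: vy ← 0.85·14.212 = 12.080
Arc 4: start y=0.000, vy=12.080 → t=2.465, apex=7.446, x_land=96.658, impact vy=-12.080
  bounce: vy ← 0.85·12.080 = 10.268
Arc 5: start y=0.000, vy=10.268 → t=2.096, apex=5.379, x_land=114.114, impact vy=-10.268
  bounce: vy ← 0.85·10.268 = 8.728

1 2.826 19.742 23.537
2 3.412 14.263 51.961
3 2.900 10.305 76.122
4 2.465 7.446 96.658
5 2.096 5.379 114.114
final: 114.114 8.728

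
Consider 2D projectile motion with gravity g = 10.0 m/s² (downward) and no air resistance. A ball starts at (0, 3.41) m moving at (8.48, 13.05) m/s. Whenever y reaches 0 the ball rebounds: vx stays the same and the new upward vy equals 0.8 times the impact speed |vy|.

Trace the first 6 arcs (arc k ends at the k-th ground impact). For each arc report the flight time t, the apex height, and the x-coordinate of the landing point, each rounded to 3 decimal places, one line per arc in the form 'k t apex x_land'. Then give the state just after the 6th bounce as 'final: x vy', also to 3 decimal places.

1 2.849 11.925 24.163
2 2.471 7.632 45.116
3 1.977 4.885 61.879
4 1.581 3.126 75.290
5 1.265 2.001 86.018
6 1.012 1.280 94.601
final: 94.601 4.048

Arc 1: start y=3.410, vy=13.050 → t=2.849, apex=11.925, x_land=24.163, impact vy=-15.444
  bounce: vy ← 0.8·15.444 = 12.355
Arc 2: start y=0.000, vy=12.355 → t=2.471, apex=7.632, x_land=45.116, impact vy=-12.355
  bounce: vy ← 0.8·12.355 = 9.884
Arc 3: start y=0.000, vy=9.884 → t=1.977, apex=4.885, x_land=61.879, impact vy=-9.884
  bounce: vy ← 0.8·9.884 = 7.907
Arc 4: start y=0.000, vy=7.907 → t=1.581, apex=3.126, x_land=75.290, impact vy=-7.907
  bounce: vy ← 0.8·7.907 = 6.326
Arc 5: start y=0.000, vy=6.326 → t=1.265, apex=2.001, x_land=86.018, impact vy=-6.326
  bounce: vy ← 0.8·6.326 = 5.061
Arc 6: start y=0.000, vy=5.061 → t=1.012, apex=1.280, x_land=94.601, impact vy=-5.061
  bounce: vy ← 0.8·5.061 = 4.048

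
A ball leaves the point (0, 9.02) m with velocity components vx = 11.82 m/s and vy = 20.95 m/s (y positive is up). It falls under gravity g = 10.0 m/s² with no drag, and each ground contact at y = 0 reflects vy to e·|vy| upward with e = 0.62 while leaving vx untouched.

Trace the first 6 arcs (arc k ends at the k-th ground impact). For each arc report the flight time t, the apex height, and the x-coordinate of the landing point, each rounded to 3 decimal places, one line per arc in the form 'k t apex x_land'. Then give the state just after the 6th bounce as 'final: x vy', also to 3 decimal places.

Arc 1: start y=9.020, vy=20.950 → t=4.584, apex=30.965, x_land=54.178, impact vy=-24.886
  bounce: vy ← 0.62·24.886 = 15.429
Arc 2: start y=0.000, vy=15.429 → t=3.086, apex=11.903, x_land=90.653, impact vy=-15.429
  bounce: vy ← 0.62·15.429 = 9.566
Arc 3: start y=0.000, vy=9.566 → t=1.913, apex=4.576, x_land=113.267, impact vy=-9.566
  bounce: vy ← 0.62·9.566 = 5.931
Arc 4: start y=0.000, vy=5.931 → t=1.186, apex=1.759, x_land=127.288, impact vy=-5.931
  bounce: vy ← 0.62·5.931 = 3.677
Arc 5: start y=0.000, vy=3.677 → t=0.735, apex=0.676, x_land=135.981, impact vy=-3.677
  bounce: vy ← 0.62·3.677 = 2.280
Arc 6: start y=0.000, vy=2.280 → t=0.456, apex=0.260, x_land=141.370, impact vy=-2.280
  bounce: vy ← 0.62·2.280 = 1.414

1 4.584 30.965 54.178
2 3.086 11.903 90.653
3 1.913 4.576 113.267
4 1.186 1.759 127.288
5 0.735 0.676 135.981
6 0.456 0.260 141.370
final: 141.370 1.414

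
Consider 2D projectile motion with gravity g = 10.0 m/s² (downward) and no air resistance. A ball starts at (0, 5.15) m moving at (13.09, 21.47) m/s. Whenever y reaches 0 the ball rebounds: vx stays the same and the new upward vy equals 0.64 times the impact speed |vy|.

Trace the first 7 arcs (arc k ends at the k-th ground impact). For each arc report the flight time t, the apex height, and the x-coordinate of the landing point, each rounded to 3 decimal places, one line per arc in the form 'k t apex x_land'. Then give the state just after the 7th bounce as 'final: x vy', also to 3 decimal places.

Arc 1: start y=5.150, vy=21.470 → t=4.522, apex=28.198, x_land=59.190, impact vy=-23.748
  bounce: vy ← 0.64·23.748 = 15.199
Arc 2: start y=0.000, vy=15.199 → t=3.040, apex=11.550, x_land=98.980, impact vy=-15.199
  bounce: vy ← 0.64·15.199 = 9.727
Arc 3: start y=0.000, vy=9.727 → t=1.945, apex=4.731, x_land=124.446, impact vy=-9.727
  bounce: vy ← 0.64·9.727 = 6.225
Arc 4: start y=0.000, vy=6.225 → t=1.245, apex=1.938, x_land=140.744, impact vy=-6.225
  bounce: vy ← 0.64·6.225 = 3.984
Arc 5: start y=0.000, vy=3.984 → t=0.797, apex=0.794, x_land=151.175, impact vy=-3.984
  bounce: vy ← 0.64·3.984 = 2.550
Arc 6: start y=0.000, vy=2.550 → t=0.510, apex=0.325, x_land=157.850, impact vy=-2.550
  bounce: vy ← 0.64·2.550 = 1.632
Arc 7: start y=0.000, vy=1.632 → t=0.326, apex=0.133, x_land=162.123, impact vy=-1.632
  bounce: vy ← 0.64·1.632 = 1.044

1 4.522 28.198 59.190
2 3.040 11.550 98.980
3 1.945 4.731 124.446
4 1.245 1.938 140.744
5 0.797 0.794 151.175
6 0.510 0.325 157.850
7 0.326 0.133 162.123
final: 162.123 1.044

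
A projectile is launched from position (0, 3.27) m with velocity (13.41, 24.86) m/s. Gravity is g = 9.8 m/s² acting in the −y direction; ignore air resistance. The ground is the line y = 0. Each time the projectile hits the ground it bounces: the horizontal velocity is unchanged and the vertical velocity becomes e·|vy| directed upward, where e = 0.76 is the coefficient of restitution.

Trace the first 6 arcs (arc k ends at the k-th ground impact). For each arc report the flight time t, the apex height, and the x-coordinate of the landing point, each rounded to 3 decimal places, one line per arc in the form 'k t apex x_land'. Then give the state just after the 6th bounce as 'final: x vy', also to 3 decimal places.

Arc 1: start y=3.270, vy=24.860 → t=5.202, apex=34.802, x_land=69.756, impact vy=-26.117
  bounce: vy ← 0.76·26.117 = 19.849
Arc 2: start y=0.000, vy=19.849 → t=4.051, apex=20.101, x_land=124.077, impact vy=-19.849
  bounce: vy ← 0.76·19.849 = 15.085
Arc 3: start y=0.000, vy=15.085 → t=3.079, apex=11.611, x_land=165.362, impact vy=-15.085
  bounce: vy ← 0.76·15.085 = 11.465
Arc 4: start y=0.000, vy=11.465 → t=2.340, apex=6.706, x_land=196.738, impact vy=-11.465
  bounce: vy ← 0.76·11.465 = 8.713
Arc 5: start y=0.000, vy=8.713 → t=1.778, apex=3.874, x_land=220.584, impact vy=-8.713
  bounce: vy ← 0.76·8.713 = 6.622
Arc 6: start y=0.000, vy=6.622 → t=1.351, apex=2.237, x_land=238.707, impact vy=-6.622
  bounce: vy ← 0.76·6.622 = 5.033

1 5.202 34.802 69.756
2 4.051 20.101 124.077
3 3.079 11.611 165.362
4 2.340 6.706 196.738
5 1.778 3.874 220.584
6 1.351 2.237 238.707
final: 238.707 5.033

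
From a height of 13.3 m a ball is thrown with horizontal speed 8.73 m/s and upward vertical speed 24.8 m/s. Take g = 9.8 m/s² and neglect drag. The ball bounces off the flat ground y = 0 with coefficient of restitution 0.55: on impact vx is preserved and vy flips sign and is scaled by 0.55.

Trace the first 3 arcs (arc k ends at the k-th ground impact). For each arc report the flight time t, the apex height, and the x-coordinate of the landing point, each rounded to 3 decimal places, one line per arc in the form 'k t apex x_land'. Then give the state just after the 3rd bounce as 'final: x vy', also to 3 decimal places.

1 5.550 44.680 48.454
2 3.322 13.516 77.451
3 1.827 4.088 93.400
final: 93.400 4.923

Arc 1: start y=13.300, vy=24.800 → t=5.550, apex=44.680, x_land=48.454, impact vy=-29.593
  bounce: vy ← 0.55·29.593 = 16.276
Arc 2: start y=0.000, vy=16.276 → t=3.322, apex=13.516, x_land=77.451, impact vy=-16.276
  bounce: vy ← 0.55·16.276 = 8.952
Arc 3: start y=0.000, vy=8.952 → t=1.827, apex=4.088, x_land=93.400, impact vy=-8.952
  bounce: vy ← 0.55·8.952 = 4.923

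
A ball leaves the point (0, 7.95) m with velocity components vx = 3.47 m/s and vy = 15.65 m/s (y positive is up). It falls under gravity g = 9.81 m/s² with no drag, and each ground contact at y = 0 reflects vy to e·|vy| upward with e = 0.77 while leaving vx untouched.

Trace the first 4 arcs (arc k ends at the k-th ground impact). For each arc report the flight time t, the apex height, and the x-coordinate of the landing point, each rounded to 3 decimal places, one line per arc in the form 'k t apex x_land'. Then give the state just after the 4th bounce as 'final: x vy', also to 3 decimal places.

Arc 1: start y=7.950, vy=15.650 → t=3.636, apex=20.433, x_land=12.618, impact vy=-20.023
  bounce: vy ← 0.77·20.023 = 15.417
Arc 2: start y=0.000, vy=15.417 → t=3.143, apex=12.115, x_land=23.525, impact vy=-15.417
  bounce: vy ← 0.77·15.417 = 11.871
Arc 3: start y=0.000, vy=11.871 → t=2.420, apex=7.183, x_land=31.923, impact vy=-11.871
  bounce: vy ← 0.77·11.871 = 9.141
Arc 4: start y=0.000, vy=9.141 → t=1.864, apex=4.259, x_land=38.390, impact vy=-9.141
  bounce: vy ← 0.77·9.141 = 7.039

1 3.636 20.433 12.618
2 3.143 12.115 23.525
3 2.420 7.183 31.923
4 1.864 4.259 38.390
final: 38.390 7.039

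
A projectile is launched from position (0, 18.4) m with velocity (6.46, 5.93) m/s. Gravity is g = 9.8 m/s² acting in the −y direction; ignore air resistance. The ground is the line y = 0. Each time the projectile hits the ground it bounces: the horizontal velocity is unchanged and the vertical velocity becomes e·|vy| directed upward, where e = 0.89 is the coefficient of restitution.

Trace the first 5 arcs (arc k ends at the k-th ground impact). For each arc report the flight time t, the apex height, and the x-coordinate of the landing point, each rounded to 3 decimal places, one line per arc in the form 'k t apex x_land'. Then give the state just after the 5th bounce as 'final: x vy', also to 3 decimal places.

Arc 1: start y=18.400, vy=5.930 → t=2.635, apex=20.194, x_land=17.023, impact vy=-19.895
  bounce: vy ← 0.89·19.895 = 17.706
Arc 2: start y=0.000, vy=17.706 → t=3.614, apex=15.996, x_land=40.367, impact vy=-17.706
  bounce: vy ← 0.89·17.706 = 15.759
Arc 3: start y=0.000, vy=15.759 → t=3.216, apex=12.670, x_land=61.143, impact vy=-15.759
  bounce: vy ← 0.89·15.759 = 14.025
Arc 4: start y=0.000, vy=14.025 → t=2.862, apex=10.036, x_land=79.633, impact vy=-14.025
  bounce: vy ← 0.89·14.025 = 12.482
Arc 5: start y=0.000, vy=12.482 → t=2.547, apex=7.950, x_land=96.090, impact vy=-12.482
  bounce: vy ← 0.89·12.482 = 11.109

1 2.635 20.194 17.023
2 3.614 15.996 40.367
3 3.216 12.670 61.143
4 2.862 10.036 79.633
5 2.547 7.950 96.090
final: 96.090 11.109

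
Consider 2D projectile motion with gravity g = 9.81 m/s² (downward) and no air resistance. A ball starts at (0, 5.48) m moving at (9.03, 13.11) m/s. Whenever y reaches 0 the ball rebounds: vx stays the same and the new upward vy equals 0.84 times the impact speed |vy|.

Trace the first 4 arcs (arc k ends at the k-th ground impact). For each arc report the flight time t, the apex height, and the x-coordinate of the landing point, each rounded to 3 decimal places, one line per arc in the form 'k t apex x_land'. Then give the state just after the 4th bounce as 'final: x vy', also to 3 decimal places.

1 3.040 14.240 27.454
2 2.862 10.048 53.302
3 2.404 7.090 75.015
4 2.020 5.003 93.253
final: 93.253 8.322

Arc 1: start y=5.480, vy=13.110 → t=3.040, apex=14.240, x_land=27.454, impact vy=-16.715
  bounce: vy ← 0.84·16.715 = 14.041
Arc 2: start y=0.000, vy=14.041 → t=2.862, apex=10.048, x_land=53.302, impact vy=-14.041
  bounce: vy ← 0.84·14.041 = 11.794
Arc 3: start y=0.000, vy=11.794 → t=2.404, apex=7.090, x_land=75.015, impact vy=-11.794
  bounce: vy ← 0.84·11.794 = 9.907
Arc 4: start y=0.000, vy=9.907 → t=2.020, apex=5.003, x_land=93.253, impact vy=-9.907
  bounce: vy ← 0.84·9.907 = 8.322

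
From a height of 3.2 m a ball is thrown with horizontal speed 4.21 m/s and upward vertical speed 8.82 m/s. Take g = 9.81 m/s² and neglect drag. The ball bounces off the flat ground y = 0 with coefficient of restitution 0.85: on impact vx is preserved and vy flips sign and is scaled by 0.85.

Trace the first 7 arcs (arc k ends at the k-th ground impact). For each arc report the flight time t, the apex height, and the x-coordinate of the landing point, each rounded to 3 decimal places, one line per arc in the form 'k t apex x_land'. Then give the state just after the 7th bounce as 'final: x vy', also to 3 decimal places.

1 2.108 7.165 8.873
2 2.055 5.177 17.523
3 1.746 3.740 24.876
4 1.484 2.702 31.126
5 1.262 1.952 36.438
6 1.073 1.411 40.953
7 0.912 1.019 44.791
final: 44.791 3.801

Arc 1: start y=3.200, vy=8.820 → t=2.108, apex=7.165, x_land=8.873, impact vy=-11.856
  bounce: vy ← 0.85·11.856 = 10.078
Arc 2: start y=0.000, vy=10.078 → t=2.055, apex=5.177, x_land=17.523, impact vy=-10.078
  bounce: vy ← 0.85·10.078 = 8.566
Arc 3: start y=0.000, vy=8.566 → t=1.746, apex=3.740, x_land=24.876, impact vy=-8.566
  bounce: vy ← 0.85·8.566 = 7.281
Arc 4: start y=0.000, vy=7.281 → t=1.484, apex=2.702, x_land=31.126, impact vy=-7.281
  bounce: vy ← 0.85·7.281 = 6.189
Arc 5: start y=0.000, vy=6.189 → t=1.262, apex=1.952, x_land=36.438, impact vy=-6.189
  bounce: vy ← 0.85·6.189 = 5.261
Arc 6: start y=0.000, vy=5.261 → t=1.073, apex=1.411, x_land=40.953, impact vy=-5.261
  bounce: vy ← 0.85·5.261 = 4.472
Arc 7: start y=0.000, vy=4.472 → t=0.912, apex=1.019, x_land=44.791, impact vy=-4.472
  bounce: vy ← 0.85·4.472 = 3.801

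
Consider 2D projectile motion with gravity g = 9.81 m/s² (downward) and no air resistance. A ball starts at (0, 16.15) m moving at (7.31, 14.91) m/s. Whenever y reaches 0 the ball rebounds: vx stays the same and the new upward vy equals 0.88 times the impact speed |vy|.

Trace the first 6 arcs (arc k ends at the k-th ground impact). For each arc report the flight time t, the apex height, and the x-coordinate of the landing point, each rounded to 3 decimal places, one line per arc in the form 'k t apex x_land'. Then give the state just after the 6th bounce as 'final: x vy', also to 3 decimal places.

Arc 1: start y=16.150, vy=14.910 → t=3.887, apex=27.481, x_land=28.413, impact vy=-23.220
  bounce: vy ← 0.88·23.220 = 20.434
Arc 2: start y=0.000, vy=20.434 → t=4.166, apex=21.281, x_land=58.866, impact vy=-20.434
  bounce: vy ← 0.88·20.434 = 17.982
Arc 3: start y=0.000, vy=17.982 → t=3.666, apex=16.480, x_land=85.664, impact vy=-17.982
  bounce: vy ← 0.88·17.982 = 15.824
Arc 4: start y=0.000, vy=15.824 → t=3.226, apex=12.762, x_land=109.246, impact vy=-15.824
  bounce: vy ← 0.88·15.824 = 13.925
Arc 5: start y=0.000, vy=13.925 → t=2.839, apex=9.883, x_land=129.999, impact vy=-13.925
  bounce: vy ← 0.88·13.925 = 12.254
Arc 6: start y=0.000, vy=12.254 → t=2.498, apex=7.653, x_land=148.261, impact vy=-12.254
  bounce: vy ← 0.88·12.254 = 10.783

1 3.887 27.481 28.413
2 4.166 21.281 58.866
3 3.666 16.480 85.664
4 3.226 12.762 109.246
5 2.839 9.883 129.999
6 2.498 7.653 148.261
final: 148.261 10.783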